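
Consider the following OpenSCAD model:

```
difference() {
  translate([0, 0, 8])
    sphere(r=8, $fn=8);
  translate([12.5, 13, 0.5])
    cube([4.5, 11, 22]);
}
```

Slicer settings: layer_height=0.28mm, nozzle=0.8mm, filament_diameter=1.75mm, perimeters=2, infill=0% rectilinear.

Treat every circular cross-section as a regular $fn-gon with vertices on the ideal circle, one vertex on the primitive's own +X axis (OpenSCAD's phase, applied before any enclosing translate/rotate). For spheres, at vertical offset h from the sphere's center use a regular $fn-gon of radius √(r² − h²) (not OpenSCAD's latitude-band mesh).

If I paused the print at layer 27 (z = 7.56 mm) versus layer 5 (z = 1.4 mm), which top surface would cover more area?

Layer 27 (z = 7.56): the sphere: section is a regular 8-gon, circumradius = √(r²−h²) = √(8²−0.44²) = 7.988 (area = (8/2)·7.988²·sin(360°/8) = 180.47 mm²); the cube at (12.5, 13) is present — its section is the full 4.5×11 rectangle (area 49.50 mm²); Subtracting the remaining from the first: starting from the r=8 sphere (180.47 mm²), the 4.5×11 cube at (12.5, 13) misses the remaining region (no effect) — area = 180.47 mm². So its area = 180.47 mm². Layer 5 (z = 1.4): the r=8 sphere contributes a regular 8-gon of circumradius √(8²−6.6²) = 4.521 (area = (8/2)·4.521²·sin(360°/8) = 57.81 mm²); the 4.5×11 cube at (12.5, 13) contributes its full rectangle (area 49.50 mm²); Subtracting the remaining from the first: starting from the r=8 sphere (57.81 mm²), the 4.5×11 cube at (12.5, 13) misses the remaining region (no effect) — area = 57.81 mm². So its area = 57.81 mm². Layer 27 is larger (180.47 vs 57.81 mm²).

layer 27 (z = 7.56 mm)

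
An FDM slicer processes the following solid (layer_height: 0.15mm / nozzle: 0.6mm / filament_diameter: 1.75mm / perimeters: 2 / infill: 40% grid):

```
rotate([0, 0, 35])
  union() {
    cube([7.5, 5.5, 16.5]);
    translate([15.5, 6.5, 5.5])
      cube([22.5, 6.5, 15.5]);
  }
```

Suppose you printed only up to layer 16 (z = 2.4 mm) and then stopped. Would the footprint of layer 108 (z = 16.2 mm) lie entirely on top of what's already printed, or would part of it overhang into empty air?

Compare the two slices. At z = 2.4: the 7.5×5.5 cube contributes its full rectangle (area 41.25 mm²); the cube at (15.5, 6.5) is not intersected at this z (z outside [5.5, 21]); Combining (union): only the 7.5×5.5 cube is present, so the union is just that shape — area = 41.25 mm²; (rotated 35° about Z; rotation is an isometry so areas/perimeters/island counts are preserved). At z = 16.2: the 7.5×5.5 cube contributes its full rectangle (area 41.25 mm²); the cube at (15.5, 6.5) is present — its section is the full 22.5×6.5 rectangle (area 146.25 mm²); Taking the union: the 2 present regions are separate (no shared area or edge), so areas and boundary lengths simply add and each stays a separate island — area = 187.50 mm²; (rotated 35° about Z; rotation is an isometry so areas/perimeters/island counts are preserved). Checking containment: at z = 16.2 the cross-section extends beyond the z = 2.4 cross-section by about 146.25 mm².

part overhangs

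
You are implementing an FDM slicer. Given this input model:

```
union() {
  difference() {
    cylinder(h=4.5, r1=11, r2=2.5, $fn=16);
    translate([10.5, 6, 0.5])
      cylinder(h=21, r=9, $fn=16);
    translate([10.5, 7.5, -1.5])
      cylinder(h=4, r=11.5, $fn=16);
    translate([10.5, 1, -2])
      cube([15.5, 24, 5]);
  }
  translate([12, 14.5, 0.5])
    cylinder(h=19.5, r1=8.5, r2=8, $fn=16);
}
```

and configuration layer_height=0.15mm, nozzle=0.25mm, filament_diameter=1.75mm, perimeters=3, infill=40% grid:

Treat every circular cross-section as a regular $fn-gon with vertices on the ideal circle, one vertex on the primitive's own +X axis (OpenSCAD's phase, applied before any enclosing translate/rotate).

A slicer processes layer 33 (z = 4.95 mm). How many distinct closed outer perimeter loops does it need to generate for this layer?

1

At z = 4.95 mm: the cone is not intersected at this z (z outside [0, 4.5]); the cylinder at (10.5, 6): section is a regular 16-gon, circumradius r=9; the cylinder at (10.5, 7.5) does not reach this height (z outside [-1.5, 2.5]); the cube at (10.5, 1) is not intersected at this z (z outside [-2, 3]); Taking the first minus the rest: the first operand is absent here, so nothing remains; the cone at (12, 14.5) (r1=8.5→r2=8) has section circumradius 8.386 here — a regular 16-gon; Taking the union: only the cone at (12, 14.5) is present, so the union is just that shape — 1 connected region. The result has 1 disconnected region.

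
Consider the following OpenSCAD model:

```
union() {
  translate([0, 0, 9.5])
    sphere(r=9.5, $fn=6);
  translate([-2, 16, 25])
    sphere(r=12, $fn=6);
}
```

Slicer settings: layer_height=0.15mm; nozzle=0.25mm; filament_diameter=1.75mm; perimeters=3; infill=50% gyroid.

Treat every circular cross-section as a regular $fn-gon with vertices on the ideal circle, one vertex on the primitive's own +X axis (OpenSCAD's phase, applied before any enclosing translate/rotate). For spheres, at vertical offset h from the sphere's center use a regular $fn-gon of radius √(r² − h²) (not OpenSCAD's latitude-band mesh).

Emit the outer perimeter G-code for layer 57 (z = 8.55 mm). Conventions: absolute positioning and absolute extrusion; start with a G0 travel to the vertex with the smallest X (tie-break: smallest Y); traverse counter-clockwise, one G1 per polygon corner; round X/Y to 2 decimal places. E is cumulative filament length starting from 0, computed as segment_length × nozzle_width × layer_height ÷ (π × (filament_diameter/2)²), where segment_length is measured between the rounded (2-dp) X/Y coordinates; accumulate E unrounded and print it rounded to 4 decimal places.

G0 X-9.45 Y0.00 Z8.55
G1 X-4.73 Y-8.19 E0.1474
G1 X4.73 Y-8.19 E0.2949
G1 X9.45 Y0.00 E0.4422
G1 X4.73 Y8.19 E0.5896
G1 X-4.73 Y8.19 E0.7371
G1 X-9.45 Y0.00 E0.8845

At z = 8.55 mm: the r=9.5 sphere contributes a regular 6-gon of circumradius √(9.5²−0.95²) = 9.452; the sphere at (-2, 16) is absent (|z−center|=16.450 > r=12); Merging all regions: only the r=9.5 sphere is present, so the union is just that shape — 1 connected region. The outline is a single polygon with 6 vertices. Extrusion per mm of travel: 0.25 × 0.15 / (π × 0.875²) = 0.015591. Accumulating E over each segment gives final E = 0.8845.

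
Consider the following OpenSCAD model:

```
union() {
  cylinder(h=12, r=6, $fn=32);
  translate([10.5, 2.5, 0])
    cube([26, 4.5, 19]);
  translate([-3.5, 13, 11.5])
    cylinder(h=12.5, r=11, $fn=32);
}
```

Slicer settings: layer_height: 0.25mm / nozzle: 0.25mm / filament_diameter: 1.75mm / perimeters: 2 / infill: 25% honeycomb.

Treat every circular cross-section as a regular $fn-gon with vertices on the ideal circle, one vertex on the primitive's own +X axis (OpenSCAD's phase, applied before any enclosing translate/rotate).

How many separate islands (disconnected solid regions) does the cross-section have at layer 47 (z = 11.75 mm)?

At z = 11.75 mm: the cylinder: section is a regular 32-gon, circumradius r=6; the cube at (10.5, 2.5) is present — its section is the full 26×4.5 rectangle; the r=11 cylinder at (-3.5, 13) contributes a regular 32-gon of circumradius 11; Combining (union): the regions partially overlap (shared area 22.99 mm²), so overlapping operands fuse into one piece — 2 connected regions. Overall, the cross-section has 2 separate islands. Island count = 2.

2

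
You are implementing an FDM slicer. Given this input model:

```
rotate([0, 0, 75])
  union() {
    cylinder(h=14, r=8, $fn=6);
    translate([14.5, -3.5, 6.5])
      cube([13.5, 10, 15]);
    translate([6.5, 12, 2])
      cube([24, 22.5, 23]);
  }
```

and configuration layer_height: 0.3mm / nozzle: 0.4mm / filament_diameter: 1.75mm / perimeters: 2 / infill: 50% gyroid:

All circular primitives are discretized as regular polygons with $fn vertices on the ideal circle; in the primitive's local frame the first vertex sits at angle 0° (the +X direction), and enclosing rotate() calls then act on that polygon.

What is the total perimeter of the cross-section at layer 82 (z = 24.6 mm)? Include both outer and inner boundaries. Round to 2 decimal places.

At z = 24.6 mm: the cylinder is absent (z outside [0, 14]); the cube at (14.5, -3.5) does not reach this height (z outside [6.5, 21.5]); the 24×22.5 cube at (6.5, 12) contributes its full rectangle (perimeter 93.00 mm); Combining (union): only the 24×22.5 cube at (6.5, 12) is present, so the union is just that shape — boundary = 93.00 mm; (whole slice rotated 75° about Z — lengths, areas and connectivity unchanged). Overall, the cross-section is a single solid region. Total boundary length (outer) = 93.00 mm.

93.00 mm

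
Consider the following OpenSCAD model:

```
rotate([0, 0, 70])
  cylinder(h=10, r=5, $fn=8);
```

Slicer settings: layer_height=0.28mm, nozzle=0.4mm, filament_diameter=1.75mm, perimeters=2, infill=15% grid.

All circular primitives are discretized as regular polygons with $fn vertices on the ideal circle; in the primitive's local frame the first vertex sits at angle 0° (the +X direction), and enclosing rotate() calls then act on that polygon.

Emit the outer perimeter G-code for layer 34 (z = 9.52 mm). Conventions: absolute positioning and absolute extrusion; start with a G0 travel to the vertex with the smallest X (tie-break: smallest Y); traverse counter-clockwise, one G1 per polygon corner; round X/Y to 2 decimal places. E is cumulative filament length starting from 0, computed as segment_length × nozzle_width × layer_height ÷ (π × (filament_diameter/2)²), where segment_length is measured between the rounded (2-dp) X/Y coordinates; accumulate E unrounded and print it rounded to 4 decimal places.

At z = 9.52 mm: the r=5 cylinder contributes a regular 8-gon of circumradius 5; (rotated 70° about Z; rotation is an isometry so areas/perimeters/island counts are preserved). The outline is a single polygon with 8 vertices. Extrusion per mm of travel: 0.4 × 0.28 / (π × 0.875²) = 0.046564. Accumulating E over each segment gives final E = 1.4254.

G0 X-4.70 Y1.71 Z9.52
G1 X-4.53 Y-2.11 E0.1781
G1 X-1.71 Y-4.70 E0.3563
G1 X2.11 Y-4.53 E0.5344
G1 X4.70 Y-1.71 E0.7127
G1 X4.53 Y2.11 E0.8907
G1 X1.71 Y4.70 E1.0690
G1 X-2.11 Y4.53 E1.2471
G1 X-4.70 Y1.71 E1.4254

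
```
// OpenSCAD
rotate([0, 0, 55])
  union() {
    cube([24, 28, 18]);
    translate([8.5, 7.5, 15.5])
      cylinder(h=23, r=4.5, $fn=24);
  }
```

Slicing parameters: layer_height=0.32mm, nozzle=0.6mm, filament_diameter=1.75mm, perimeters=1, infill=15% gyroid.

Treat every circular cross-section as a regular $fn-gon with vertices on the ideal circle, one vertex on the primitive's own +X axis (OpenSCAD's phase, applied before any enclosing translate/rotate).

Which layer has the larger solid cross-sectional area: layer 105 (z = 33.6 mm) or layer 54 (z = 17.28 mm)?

Layer 105 (z = 33.6): the cube does not reach this height (z outside [0, 18]); the r=4.5 cylinder at (8.5, 7.5) gives a regular 24-gon of circumradius 4.5 (constant along its height) (area = (24/2)·4.500²·sin(360°/24) = 62.89 mm²); Combining (union): only the r=4.5 cylinder at (8.5, 7.5) is present, so the union is just that shape — area = 62.89 mm²; (whole slice rotated 55° about Z — lengths, areas and connectivity unchanged). So its area = 62.89 mm². Layer 54 (z = 17.28): the cube is present — its section is the full 24×28 rectangle (area 672.00 mm²); the cylinder at (8.5, 7.5): section is a regular 24-gon, circumradius r=4.5 (area = (24/2)·4.500²·sin(360°/24) = 62.89 mm²); Taking the union: the r=4.5 cylinder at (8.5, 7.5) lies entirely inside the 24×28 cube, so the union is just the 24×28 cube — area = 672.00 mm²; (rotated 55° about Z; rotation is an isometry so areas/perimeters/island counts are preserved). So its area = 672.00 mm². Layer 54 is larger (672.00 vs 62.89 mm²).

layer 54 (z = 17.28 mm)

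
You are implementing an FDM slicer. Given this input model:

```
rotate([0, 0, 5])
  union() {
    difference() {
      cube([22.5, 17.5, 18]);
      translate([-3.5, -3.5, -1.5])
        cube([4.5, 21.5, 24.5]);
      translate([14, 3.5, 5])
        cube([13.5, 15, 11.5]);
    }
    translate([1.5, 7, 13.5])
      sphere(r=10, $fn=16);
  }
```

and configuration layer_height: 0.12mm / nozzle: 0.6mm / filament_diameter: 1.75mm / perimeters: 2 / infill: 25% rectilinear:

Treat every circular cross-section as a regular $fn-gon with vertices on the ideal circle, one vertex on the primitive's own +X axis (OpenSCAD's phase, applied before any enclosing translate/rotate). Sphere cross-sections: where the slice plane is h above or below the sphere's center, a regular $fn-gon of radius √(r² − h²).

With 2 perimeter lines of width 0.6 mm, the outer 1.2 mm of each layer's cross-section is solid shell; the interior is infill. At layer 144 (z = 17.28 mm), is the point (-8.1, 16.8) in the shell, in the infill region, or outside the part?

outside

At z = 17.28 mm: the cube is present — its section is the full 22.5×17.5 rectangle; the 4.5×21.5 cube at (-3.5, -3.5) contributes its full rectangle; the cube at (14, 3.5) is absent (z outside [5, 16.5]); Taking the first minus the rest: starting from the 22.5×17.5 cube, the 4.5×21.5 cube at (-3.5, -3.5) partially overlaps it — only the 17.50 mm² overlap (of its 96.75 mm²) is removed, clipping the outline — 1 connected region; the sphere at (1.5, 7): section is a regular 16-gon, circumradius = √(r²−h²) = √(10²−3.78²) = 9.258; Merging all regions: the regions partially overlap (shared area 130.75 mm²), so overlapping operands fuse into one piece — 1 connected region; (whole slice rotated 5° about Z — lengths, areas and connectivity unchanged). Overall, the cross-section is a single solid region. Undo the 5° rotation: the query point maps to (-6.605, 17.442) in the un-rotated model frame. The nearest boundary edge runs (-5.05, 13.55)→(-2.04, 15.55); distance from the point to it = 4.10 mm. The point is not inside any of the regions above, so it lies outside the cross-section (4.10 mm from the nearest boundary).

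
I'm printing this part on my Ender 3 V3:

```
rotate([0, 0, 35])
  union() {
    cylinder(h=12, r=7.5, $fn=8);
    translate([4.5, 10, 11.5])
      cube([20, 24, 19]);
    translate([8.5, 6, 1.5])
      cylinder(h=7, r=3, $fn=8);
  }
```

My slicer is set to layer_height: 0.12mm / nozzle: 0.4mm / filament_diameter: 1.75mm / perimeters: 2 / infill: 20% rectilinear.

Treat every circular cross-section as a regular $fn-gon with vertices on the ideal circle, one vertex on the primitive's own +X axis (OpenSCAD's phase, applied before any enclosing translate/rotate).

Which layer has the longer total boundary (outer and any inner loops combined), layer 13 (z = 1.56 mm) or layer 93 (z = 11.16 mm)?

layer 13 (z = 1.56 mm)

Layer 13 (z = 1.56): the r=7.5 cylinder gives a regular 8-gon of circumradius 7.5 (constant along its height) (perimeter = 2·8·7.500·sin(180°/8) = 45.92 mm); the cube at (4.5, 10) is absent (z outside [11.5, 30.5]); the r=3 cylinder at (8.5, 6) gives a regular 8-gon of circumradius 3 (constant along its height) (perimeter = 2·8·3.000·sin(180°/8) = 18.37 mm); Taking the union: the 2 present regions are separate (no shared area or edge), so areas and boundary lengths simply add and each stays a separate island — boundary = 64.29 mm; (whole slice rotated 35° about Z — lengths, areas and connectivity unchanged). So its perimeter = 64.29 mm. Layer 93 (z = 11.16): the r=7.5 cylinder gives a regular 8-gon of circumradius 7.5 (constant along its height) (perimeter = 2·8·7.500·sin(180°/8) = 45.92 mm); the cube at (4.5, 10) does not reach this height (z outside [11.5, 30.5]); the cylinder at (8.5, 6) is absent (z outside [1.5, 8.5]); Merging all regions: only the r=7.5 cylinder is present, so the union is just that shape — boundary = 45.92 mm; (whole slice rotated 35° about Z — lengths, areas and connectivity unchanged). So its perimeter = 45.92 mm. Layer 13 is larger (64.29 vs 45.92 mm).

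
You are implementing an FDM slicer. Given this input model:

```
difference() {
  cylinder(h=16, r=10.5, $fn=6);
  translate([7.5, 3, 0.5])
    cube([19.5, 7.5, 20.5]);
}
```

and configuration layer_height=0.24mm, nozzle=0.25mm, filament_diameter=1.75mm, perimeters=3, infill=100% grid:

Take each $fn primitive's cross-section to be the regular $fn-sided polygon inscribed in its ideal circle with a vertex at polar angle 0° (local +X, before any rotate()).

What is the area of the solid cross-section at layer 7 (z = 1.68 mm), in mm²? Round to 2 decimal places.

At z = 1.68 mm: the cylinder: section is a regular 6-gon, circumradius r=10.5 (area = (6/2)·10.500²·sin(360°/6) = 286.44 mm²); the cube at (7.5, 3) is present — its section is the full 19.5×7.5 rectangle (area 146.25 mm²); Taking the first minus the rest: starting from the r=10.5 cylinder (286.44 mm²), the 19.5×7.5 cube at (7.5, 3) partially overlaps it — only the 1.39 mm² overlap (of its 146.25 mm²) is removed, clipping the outline — area = 285.05 mm². Overall, the cross-section is a single solid region. Net area = 285.05 mm².

285.05 mm²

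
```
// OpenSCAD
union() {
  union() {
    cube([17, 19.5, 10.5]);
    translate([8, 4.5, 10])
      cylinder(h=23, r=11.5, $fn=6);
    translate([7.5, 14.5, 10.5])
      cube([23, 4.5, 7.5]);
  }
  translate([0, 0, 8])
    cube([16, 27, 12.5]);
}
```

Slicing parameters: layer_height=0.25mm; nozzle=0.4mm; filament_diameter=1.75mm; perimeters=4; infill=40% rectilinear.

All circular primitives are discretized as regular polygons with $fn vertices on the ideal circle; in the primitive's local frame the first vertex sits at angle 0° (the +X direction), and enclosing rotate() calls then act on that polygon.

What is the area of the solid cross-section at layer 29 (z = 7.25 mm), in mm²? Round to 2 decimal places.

At z = 7.25 mm: the 17×19.5 cube contributes its full rectangle (area 331.50 mm²); the cylinder at (8, 4.5) is not intersected at this z (z outside [10, 33]); the cube at (7.5, 14.5) does not reach this height (z outside [10.5, 18]); Merging all regions: only the 17×19.5 cube is present, so the union is just that shape — area = 331.50 mm²; the cube is not intersected at this z (z outside [8, 20.5]); Taking the union: only that combined region is present, so the union is just that shape — area = 331.50 mm². Overall, the cross-section is a single solid region. Net area = 331.50 mm².

331.50 mm²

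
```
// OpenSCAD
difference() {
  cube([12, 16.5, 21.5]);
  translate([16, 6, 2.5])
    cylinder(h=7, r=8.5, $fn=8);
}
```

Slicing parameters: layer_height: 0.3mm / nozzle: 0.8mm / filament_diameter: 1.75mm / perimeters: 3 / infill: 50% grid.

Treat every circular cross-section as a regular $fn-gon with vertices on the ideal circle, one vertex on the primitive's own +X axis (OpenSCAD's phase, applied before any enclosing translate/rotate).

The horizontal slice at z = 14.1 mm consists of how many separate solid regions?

1

At z = 14.1 mm: the 12×16.5 cube contributes its full rectangle; the cylinder at (16, 6) is absent (z outside [2.5, 9.5]); Taking the first minus the rest: none of the subtracted shapes is present at this height, so the 12×16.5 cube is unchanged — 1 connected region. The result has 1 disconnected region.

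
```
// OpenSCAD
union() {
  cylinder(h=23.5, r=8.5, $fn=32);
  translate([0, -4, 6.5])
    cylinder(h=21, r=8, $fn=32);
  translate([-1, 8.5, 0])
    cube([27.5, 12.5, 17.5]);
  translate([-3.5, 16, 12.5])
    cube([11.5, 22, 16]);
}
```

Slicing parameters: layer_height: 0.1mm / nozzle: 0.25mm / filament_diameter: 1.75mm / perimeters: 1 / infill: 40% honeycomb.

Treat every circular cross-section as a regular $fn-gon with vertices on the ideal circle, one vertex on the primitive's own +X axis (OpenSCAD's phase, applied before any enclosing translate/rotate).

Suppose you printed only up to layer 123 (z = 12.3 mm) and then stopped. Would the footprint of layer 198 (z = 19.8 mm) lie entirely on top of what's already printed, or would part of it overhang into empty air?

Compare the two slices. At z = 12.3: the cylinder: section is a regular 32-gon, circumradius r=8.5 (area = (32/2)·8.500²·sin(360°/32) = 225.52 mm²); the r=8 cylinder at (0, -4) contributes a regular 32-gon of circumradius 8 (area = (32/2)·8.000²·sin(360°/32) = 199.77 mm²); the cube at (-1, 8.5) is present — its section is the full 27.5×12.5 rectangle (area 343.75 mm²); the cube at (-3.5, 16) is not intersected at this z (z outside [12.5, 28.5]); Taking the union: the regions partially overlap — summed areas 769.05 mm² minus the doubly-counted overlap 147.00 mm² gives 622.05 mm² — area = 622.05 mm². At z = 19.8: the cylinder: section is a regular 32-gon, circumradius r=8.5 (area = (32/2)·8.500²·sin(360°/32) = 225.52 mm²); the r=8 cylinder at (0, -4) gives a regular 32-gon of circumradius 8 (constant along its height) (area = (32/2)·8.000²·sin(360°/32) = 199.77 mm²); the cube at (-1, 8.5) is absent (z outside [0, 17.5]); the 11.5×22 cube at (-3.5, 16) contributes its full rectangle (area 253.00 mm²); Combining (union): the regions partially overlap — summed areas 678.30 mm² minus the doubly-counted overlap 147.00 mm² gives 531.30 mm² — area = 531.30 mm². Checking containment: at z = 19.8 the cross-section extends beyond the z = 12.3 cross-section by about 208.00 mm².

part overhangs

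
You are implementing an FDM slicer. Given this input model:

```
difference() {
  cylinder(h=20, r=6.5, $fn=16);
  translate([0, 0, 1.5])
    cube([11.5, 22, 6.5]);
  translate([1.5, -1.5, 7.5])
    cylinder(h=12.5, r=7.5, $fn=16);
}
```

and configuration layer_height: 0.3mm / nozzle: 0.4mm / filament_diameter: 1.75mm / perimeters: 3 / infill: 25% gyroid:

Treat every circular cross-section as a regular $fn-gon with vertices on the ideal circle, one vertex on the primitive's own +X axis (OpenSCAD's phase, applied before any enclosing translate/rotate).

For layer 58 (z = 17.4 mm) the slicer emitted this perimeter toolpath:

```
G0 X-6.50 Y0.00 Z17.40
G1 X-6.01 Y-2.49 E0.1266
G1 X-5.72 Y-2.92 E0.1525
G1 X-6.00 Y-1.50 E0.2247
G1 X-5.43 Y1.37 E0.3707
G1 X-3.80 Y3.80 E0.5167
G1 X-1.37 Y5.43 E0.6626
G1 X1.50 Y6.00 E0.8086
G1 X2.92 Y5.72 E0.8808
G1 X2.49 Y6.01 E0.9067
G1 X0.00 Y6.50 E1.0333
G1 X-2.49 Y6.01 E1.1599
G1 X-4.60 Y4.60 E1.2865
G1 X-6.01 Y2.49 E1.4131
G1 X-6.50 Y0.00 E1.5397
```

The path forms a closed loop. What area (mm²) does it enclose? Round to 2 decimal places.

11.14 mm²

Apply the shoelace formula to the sequence of (X, Y) vertices; enclosed area = 11.14 mm².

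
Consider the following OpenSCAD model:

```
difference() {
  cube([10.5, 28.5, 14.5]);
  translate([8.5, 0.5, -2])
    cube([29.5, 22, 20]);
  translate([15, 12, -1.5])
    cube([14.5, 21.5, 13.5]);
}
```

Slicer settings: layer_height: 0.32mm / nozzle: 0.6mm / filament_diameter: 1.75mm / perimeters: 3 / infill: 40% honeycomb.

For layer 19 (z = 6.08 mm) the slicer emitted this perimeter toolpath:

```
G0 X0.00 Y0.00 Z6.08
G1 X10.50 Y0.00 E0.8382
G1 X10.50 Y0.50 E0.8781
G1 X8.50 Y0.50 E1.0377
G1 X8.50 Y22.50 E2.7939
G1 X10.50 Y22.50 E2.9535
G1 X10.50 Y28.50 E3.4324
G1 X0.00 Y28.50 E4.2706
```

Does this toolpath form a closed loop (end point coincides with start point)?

no

Start point (G0): (0.00, 0.00). End point (last G1): the path does not return to the start — open.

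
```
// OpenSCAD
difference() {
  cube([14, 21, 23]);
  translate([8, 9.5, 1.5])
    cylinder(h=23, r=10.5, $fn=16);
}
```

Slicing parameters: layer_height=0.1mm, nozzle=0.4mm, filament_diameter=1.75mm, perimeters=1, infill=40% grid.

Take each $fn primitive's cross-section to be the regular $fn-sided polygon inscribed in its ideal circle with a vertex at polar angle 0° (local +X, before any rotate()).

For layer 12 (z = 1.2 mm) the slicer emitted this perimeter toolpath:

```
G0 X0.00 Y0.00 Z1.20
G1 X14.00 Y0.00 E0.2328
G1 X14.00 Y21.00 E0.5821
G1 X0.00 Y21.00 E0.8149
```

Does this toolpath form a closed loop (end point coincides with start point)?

no

Start point (G0): (0.00, 0.00). End point (last G1): the path does not return to the start — open.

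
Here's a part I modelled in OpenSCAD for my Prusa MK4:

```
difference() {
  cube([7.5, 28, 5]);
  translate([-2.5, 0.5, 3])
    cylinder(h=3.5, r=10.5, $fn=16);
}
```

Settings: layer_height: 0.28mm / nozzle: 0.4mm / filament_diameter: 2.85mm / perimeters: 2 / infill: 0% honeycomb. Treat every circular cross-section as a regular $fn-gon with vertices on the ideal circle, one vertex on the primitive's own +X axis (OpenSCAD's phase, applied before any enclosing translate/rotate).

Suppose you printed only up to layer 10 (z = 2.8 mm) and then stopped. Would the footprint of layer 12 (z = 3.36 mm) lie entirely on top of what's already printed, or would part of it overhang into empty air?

entirely on top

Compare the two slices. At z = 2.8: the cube (footprint 7.5×28) is included at this height (area 210.00 mm²); the cylinder at (-2.5, 0.5) does not reach this height (z outside [3, 6.5]); After the difference (first − rest): none of the subtracted shapes is present at this height, so the 7.5×28 cube is unchanged — area = 210.00 mm². At z = 3.36: the cube is present — its section is the full 7.5×28 rectangle (area 210.00 mm²); the r=10.5 cylinder at (-2.5, 0.5) gives a regular 16-gon of circumradius 10.5 (constant along its height) (area = (16/2)·10.500²·sin(360°/16) = 337.53 mm²); Taking the first minus the rest: starting from the 7.5×28 cube (210.00 mm²), the r=10.5 cylinder at (-2.5, 0.5) partially overlaps it — only the 61.87 mm² overlap (of its 337.53 mm²) is removed, clipping the outline — area = 148.13 mm². Checking containment: the cross-section at z = 3.36 is a subset of the cross-section at z = 2.8.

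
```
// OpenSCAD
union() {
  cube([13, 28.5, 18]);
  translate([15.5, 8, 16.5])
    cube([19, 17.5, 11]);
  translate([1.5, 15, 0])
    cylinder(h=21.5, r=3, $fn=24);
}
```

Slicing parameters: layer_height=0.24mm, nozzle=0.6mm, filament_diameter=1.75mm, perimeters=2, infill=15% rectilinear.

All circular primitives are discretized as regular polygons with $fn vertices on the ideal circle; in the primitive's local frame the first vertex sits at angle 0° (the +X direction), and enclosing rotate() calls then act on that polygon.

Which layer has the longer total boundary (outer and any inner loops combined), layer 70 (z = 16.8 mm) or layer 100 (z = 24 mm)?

layer 70 (z = 16.8 mm)

Layer 70 (z = 16.8): the cube is present — its section is the full 13×28.5 rectangle (perimeter 83.00 mm); the cube at (15.5, 8) (footprint 19×17.5) is included at this height (perimeter 73.00 mm); the cylinder at (1.5, 15): section is a regular 24-gon, circumradius r=3 (perimeter = 2·24·3.000·sin(180°/24) = 18.80 mm); Taking the union: the regions partially overlap (shared area 22.53 mm²), so the edge portions inside another operand are dropped and the merged outline is re-measured after clipping — boundary = 157.07 mm. So its perimeter = 157.07 mm. Layer 100 (z = 24): the cube is absent (z outside [0, 18]); the cube at (15.5, 8) is present — its section is the full 19×17.5 rectangle (perimeter 73.00 mm); the cylinder at (1.5, 15) is not intersected at this z (z outside [0, 21.5]); Merging all regions: only the 19×17.5 cube at (15.5, 8) is present, so the union is just that shape — boundary = 73.00 mm. So its perimeter = 73.00 mm. Layer 70 is larger (157.07 vs 73.00 mm).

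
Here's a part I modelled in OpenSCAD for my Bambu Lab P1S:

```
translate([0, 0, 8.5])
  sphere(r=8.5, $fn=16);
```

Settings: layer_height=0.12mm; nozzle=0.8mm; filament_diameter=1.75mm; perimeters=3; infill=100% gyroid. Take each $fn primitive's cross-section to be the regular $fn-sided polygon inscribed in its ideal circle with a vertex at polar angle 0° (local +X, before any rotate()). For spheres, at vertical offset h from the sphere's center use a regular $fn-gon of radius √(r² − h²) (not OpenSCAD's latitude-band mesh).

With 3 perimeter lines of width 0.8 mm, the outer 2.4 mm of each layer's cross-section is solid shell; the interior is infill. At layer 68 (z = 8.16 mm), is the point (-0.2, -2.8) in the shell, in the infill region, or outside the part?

At z = 8.16 mm: the sphere: section is a regular 16-gon, circumradius = √(r²−h²) = √(8.5²−0.34²) = 8.493. Overall, the cross-section is a single solid region. The nearest boundary edge runs (-3.25, -7.85)→(-0.00, -8.49); distance from the point to it = 5.54 mm. The point is inside the cross-section and 5.54 mm from the nearest boundary — more than the 2.4 mm shell width (3 × 0.8), so it's in the infill interior.

infill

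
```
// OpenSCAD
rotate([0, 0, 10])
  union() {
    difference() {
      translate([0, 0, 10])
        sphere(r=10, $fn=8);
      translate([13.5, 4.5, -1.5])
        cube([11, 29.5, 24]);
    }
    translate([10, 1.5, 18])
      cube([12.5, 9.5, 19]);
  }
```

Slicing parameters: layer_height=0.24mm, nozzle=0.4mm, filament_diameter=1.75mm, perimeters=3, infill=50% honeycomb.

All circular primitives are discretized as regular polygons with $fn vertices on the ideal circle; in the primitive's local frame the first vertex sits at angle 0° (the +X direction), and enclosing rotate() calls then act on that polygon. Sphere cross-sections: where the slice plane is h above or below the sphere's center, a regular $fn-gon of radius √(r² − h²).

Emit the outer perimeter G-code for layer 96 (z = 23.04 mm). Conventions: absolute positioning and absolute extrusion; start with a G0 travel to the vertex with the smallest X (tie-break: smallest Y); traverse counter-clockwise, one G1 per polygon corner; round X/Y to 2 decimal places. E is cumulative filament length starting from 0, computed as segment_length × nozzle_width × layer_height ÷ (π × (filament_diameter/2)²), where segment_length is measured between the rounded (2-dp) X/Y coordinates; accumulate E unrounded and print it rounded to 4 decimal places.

G0 X7.94 Y12.57 Z23.04
G1 X9.59 Y3.21 E0.3793
G1 X21.90 Y5.38 E0.8782
G1 X20.25 Y14.74 E1.2576
G1 X7.94 Y12.57 E1.7565

At z = 23.04 mm: the sphere is absent (|z−center|=13.040 > r=10); the cube at (13.5, 4.5) is absent (z outside [-1.5, 22.5]); After the difference (first − rest): the first operand is absent here, so nothing remains; the 12.5×9.5 cube at (10, 1.5) contributes its full rectangle; Taking the union: only the 12.5×9.5 cube at (10, 1.5) is present, so the union is just that shape — 1 connected region; (whole slice rotated 10° about Z — lengths, areas and connectivity unchanged). The outline is a single polygon with 4 vertices. Extrusion per mm of travel: 0.4 × 0.24 / (π × 0.875²) = 0.039912. Accumulating E over each segment gives final E = 1.7565.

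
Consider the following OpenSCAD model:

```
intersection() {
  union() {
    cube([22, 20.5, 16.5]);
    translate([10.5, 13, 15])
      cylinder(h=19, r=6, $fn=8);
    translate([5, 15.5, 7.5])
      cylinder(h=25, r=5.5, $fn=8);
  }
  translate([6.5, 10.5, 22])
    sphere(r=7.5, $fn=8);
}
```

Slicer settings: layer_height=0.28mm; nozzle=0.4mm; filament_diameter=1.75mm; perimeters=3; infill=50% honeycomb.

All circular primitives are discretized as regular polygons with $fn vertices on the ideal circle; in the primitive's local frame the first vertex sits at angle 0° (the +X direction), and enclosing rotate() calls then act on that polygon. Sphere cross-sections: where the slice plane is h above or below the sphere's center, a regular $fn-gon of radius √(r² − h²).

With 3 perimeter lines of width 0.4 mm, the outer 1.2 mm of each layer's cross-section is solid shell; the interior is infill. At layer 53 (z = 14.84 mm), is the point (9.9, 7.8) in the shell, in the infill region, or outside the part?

outside

At z = 14.84 mm: the cube is present — its section is the full 22×20.5 rectangle; the cylinder at (10.5, 13) does not reach this height (z outside [15, 34]); the r=5.5 cylinder at (5, 15.5) contributes a regular 8-gon of circumradius 5.5; Taking the union: the regions partially overlap (shared area 84.35 mm²), so overlapping operands fuse into one piece — 1 connected region; the sphere at (6.5, 10.5): section is a regular 8-gon, circumradius = √(r²−h²) = √(7.5²−7.16²) = 2.233; Taking the intersection: the r=7.5 sphere at (6.5, 10.5) lies inside that combined region, so the common part is the r=7.5 sphere at (6.5, 10.5) itself — 1 connected region. Overall, the cross-section is a single solid region. The nearest boundary edge runs (8.08, 8.92)→(6.50, 8.27); distance from the point to it = 2.14 mm. The point is not inside any of the regions above, so it lies outside the cross-section (2.14 mm from the nearest boundary).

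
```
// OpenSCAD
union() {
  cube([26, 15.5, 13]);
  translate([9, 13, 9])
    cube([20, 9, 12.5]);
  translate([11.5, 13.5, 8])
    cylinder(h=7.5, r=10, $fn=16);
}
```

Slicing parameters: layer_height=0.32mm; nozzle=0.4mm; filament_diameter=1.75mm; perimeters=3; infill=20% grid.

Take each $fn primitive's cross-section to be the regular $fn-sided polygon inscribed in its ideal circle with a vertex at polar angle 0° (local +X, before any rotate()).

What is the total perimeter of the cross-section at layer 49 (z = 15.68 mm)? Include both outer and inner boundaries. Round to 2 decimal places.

58.00 mm

At z = 15.68 mm: the cube is absent (z outside [0, 13]); the 20×9 cube at (9, 13) contributes its full rectangle (perimeter 58.00 mm); the cylinder at (11.5, 13.5) does not reach this height (z outside [8, 15.5]); Taking the union: only the 20×9 cube at (9, 13) is present, so the union is just that shape — boundary = 58.00 mm. Overall, the cross-section is a single solid region. Total boundary length (outer) = 58.00 mm.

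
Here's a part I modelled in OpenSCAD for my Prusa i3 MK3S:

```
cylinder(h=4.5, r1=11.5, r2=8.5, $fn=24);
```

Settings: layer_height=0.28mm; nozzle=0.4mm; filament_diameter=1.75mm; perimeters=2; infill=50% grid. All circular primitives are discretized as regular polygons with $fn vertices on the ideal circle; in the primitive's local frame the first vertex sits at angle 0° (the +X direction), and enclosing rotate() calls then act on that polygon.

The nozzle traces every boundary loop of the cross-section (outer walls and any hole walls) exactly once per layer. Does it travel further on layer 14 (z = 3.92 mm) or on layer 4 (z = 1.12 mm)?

Layer 14 (z = 3.92): the cone (r1=11.5→r2=8.5) has section circumradius 8.887 here — a regular 24-gon (perimeter = 2·24·8.887·sin(180°/24) = 55.68 mm). So its perimeter = 55.68 mm. Layer 4 (z = 1.12): the cone contributes a regular 24-gon of circumradius 10.753 (interpolated between r1=11.5 and r2=8.5 at t=0.249) (perimeter = 2·24·10.753·sin(180°/24) = 67.37 mm). So its perimeter = 67.37 mm. Layer 4 is larger (67.37 vs 55.68 mm).

layer 4 (z = 1.12 mm)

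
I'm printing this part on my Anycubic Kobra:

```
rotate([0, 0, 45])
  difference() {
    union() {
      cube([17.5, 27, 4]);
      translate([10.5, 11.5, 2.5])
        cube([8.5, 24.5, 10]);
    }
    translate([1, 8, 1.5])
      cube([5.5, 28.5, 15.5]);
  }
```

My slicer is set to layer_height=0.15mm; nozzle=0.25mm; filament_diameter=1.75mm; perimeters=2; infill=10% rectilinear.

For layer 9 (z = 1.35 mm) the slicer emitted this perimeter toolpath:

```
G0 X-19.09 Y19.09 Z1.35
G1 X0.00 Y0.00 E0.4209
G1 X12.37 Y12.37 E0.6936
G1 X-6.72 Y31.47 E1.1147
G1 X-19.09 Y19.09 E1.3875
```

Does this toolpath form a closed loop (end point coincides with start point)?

yes

Start point (G0): (-19.09, 19.09). End point (last G1): the path returns to the start — closed.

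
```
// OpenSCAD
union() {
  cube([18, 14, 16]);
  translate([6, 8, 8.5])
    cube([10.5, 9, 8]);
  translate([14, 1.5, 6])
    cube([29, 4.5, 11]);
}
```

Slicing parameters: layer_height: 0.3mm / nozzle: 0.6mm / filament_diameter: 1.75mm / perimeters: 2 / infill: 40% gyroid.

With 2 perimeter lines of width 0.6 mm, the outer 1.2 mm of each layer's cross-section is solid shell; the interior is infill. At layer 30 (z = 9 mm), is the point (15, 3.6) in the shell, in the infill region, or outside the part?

At z = 9 mm: the 18×14 cube contributes its full rectangle; the 10.5×9 cube at (6, 8) contributes its full rectangle; the cube at (14, 1.5) (footprint 29×4.5) is included at this height; Taking the union: the regions partially overlap (shared area 81.00 mm²), so overlapping operands fuse into one piece — 1 connected region. Overall, the cross-section is a single solid region. The nearest boundary edge runs (18.00, 0.00)→(0.00, 0.00); distance from the point to it = 3.60 mm. The point is inside the cross-section and 3.60 mm from the nearest boundary — more than the 1.2 mm shell width (2 × 0.6), so it's in the infill interior.

infill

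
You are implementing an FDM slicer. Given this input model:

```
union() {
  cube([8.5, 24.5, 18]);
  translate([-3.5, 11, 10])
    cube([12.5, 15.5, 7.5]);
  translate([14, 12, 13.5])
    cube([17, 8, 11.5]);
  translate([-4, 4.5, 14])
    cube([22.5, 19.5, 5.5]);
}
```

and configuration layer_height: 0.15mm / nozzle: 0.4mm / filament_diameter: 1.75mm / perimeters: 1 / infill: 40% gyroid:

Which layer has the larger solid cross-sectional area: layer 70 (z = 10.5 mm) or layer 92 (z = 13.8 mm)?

Layer 70 (z = 10.5): the cube (footprint 8.5×24.5) is included at this height (area 208.25 mm²); the cube at (-3.5, 11) (footprint 12.5×15.5) is included at this height (area 193.75 mm²); the cube at (14, 12) does not reach this height (z outside [13.5, 25]); the cube at (-4, 4.5) is absent (z outside [14, 19.5]); Merging all regions: the regions partially overlap — summed areas 402.00 mm² minus the doubly-counted overlap 114.75 mm² gives 287.25 mm² — area = 287.25 mm². So its area = 287.25 mm². Layer 92 (z = 13.8): the cube (footprint 8.5×24.5) is included at this height (area 208.25 mm²); the cube at (-3.5, 11) is present — its section is the full 12.5×15.5 rectangle (area 193.75 mm²); the 17×8 cube at (14, 12) contributes its full rectangle (area 136.00 mm²); the cube at (-4, 4.5) is absent (z outside [14, 19.5]); Combining (union): the regions partially overlap — summed areas 538.00 mm² minus the doubly-counted overlap 114.75 mm² gives 423.25 mm² — area = 423.25 mm². So its area = 423.25 mm². Layer 92 is larger (423.25 vs 287.25 mm²).

layer 92 (z = 13.8 mm)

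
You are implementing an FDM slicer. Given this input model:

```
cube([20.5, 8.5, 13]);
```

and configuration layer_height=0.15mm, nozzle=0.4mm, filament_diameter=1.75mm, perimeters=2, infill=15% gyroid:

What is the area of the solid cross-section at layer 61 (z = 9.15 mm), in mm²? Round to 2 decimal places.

At z = 9.15 mm: the cube is present — its section is the full 20.5×8.5 rectangle (area 174.25 mm²). Overall, the cross-section is a single solid region. Net area = 174.25 mm².

174.25 mm²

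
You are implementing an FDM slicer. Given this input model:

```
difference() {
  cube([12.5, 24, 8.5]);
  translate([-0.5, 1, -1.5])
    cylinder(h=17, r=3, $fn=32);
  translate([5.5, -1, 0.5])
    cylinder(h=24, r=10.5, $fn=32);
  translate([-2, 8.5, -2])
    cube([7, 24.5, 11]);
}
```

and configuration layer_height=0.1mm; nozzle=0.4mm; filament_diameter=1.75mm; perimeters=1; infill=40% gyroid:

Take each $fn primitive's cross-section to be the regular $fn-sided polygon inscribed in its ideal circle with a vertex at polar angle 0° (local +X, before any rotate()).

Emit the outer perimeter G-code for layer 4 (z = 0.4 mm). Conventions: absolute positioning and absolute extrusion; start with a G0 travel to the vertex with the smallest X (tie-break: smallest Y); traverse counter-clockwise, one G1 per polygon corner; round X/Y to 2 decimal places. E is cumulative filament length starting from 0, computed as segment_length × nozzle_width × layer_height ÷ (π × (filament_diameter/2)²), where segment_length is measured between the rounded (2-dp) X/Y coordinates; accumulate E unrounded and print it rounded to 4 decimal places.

G0 X0.00 Y3.95 Z0.40
G1 X0.09 Y3.94 E0.0015
G1 X0.65 Y3.77 E0.0112
G1 X1.17 Y3.49 E0.0211
G1 X1.62 Y3.12 E0.0307
G1 X1.99 Y2.67 E0.0404
G1 X2.27 Y2.15 E0.0503
G1 X2.44 Y1.59 E0.0600
G1 X2.50 Y1.00 E0.0699
G1 X2.44 Y0.41 E0.0797
G1 X2.32 Y0.00 E0.0868
G1 X12.50 Y0.00 E0.2561
G1 X12.50 Y24.00 E0.6552
G1 X5.00 Y24.00 E0.7800
G1 X5.00 Y8.50 E1.0377
G1 X0.00 Y8.50 E1.1209
G1 X0.00 Y3.95 E1.1965

At z = 0.4 mm: the 12.5×24 cube contributes its full rectangle; the cylinder at (-0.5, 1): section is a regular 32-gon, circumradius r=3; the cylinder at (5.5, -1) is not intersected at this z (z outside [0.5, 24.5]); the cube at (-2, 8.5) is present — its section is the full 7×24.5 rectangle; Taking the first minus the rest: starting from the 12.5×24 cube, the r=3 cylinder at (-0.5, 1) partially overlaps it — only the 7.97 mm² overlap (of its 28.09 mm²) is removed, clipping the outline; the 7×24.5 cube at (-2, 8.5) partially overlaps it — only the 77.50 mm² overlap (of its 171.50 mm²) is removed, clipping the outline — 1 connected region. The outline is a single polygon with 16 vertices. Extrusion per mm of travel: 0.4 × 0.1 / (π × 0.875²) = 0.016630. Accumulating E over each segment gives final E = 1.1965.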